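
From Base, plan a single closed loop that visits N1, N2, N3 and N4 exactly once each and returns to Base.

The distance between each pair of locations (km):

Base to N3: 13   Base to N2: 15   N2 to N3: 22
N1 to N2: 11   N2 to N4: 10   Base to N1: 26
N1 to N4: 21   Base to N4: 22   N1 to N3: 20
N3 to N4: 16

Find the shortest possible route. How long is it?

76 km — the shortest possible round trip.

There are 12 distinct closed tours to check (reversals are equivalent).
Base → N1 → N2 → N3 → N4 → Base: 26+11+22+16+22 = 97
Base → N1 → N2 → N4 → N3 → Base: 26+11+10+16+13 = 76
Base → N1 → N3 → N2 → N4 → Base: 26+20+22+10+22 = 100
Base → N1 → N3 → N4 → N2 → Base: 26+20+16+10+15 = 87
Base → N1 → N4 → N2 → N3 → Base: 26+21+10+22+13 = 92
Base → N1 → N4 → N3 → N2 → Base: 26+21+16+22+15 = 100
Base → N2 → N1 → N3 → N4 → Base: 15+11+20+16+22 = 84
Base → N2 → N1 → N4 → N3 → Base: 15+11+21+16+13 = 76
Base → N2 → N3 → N1 → N4 → Base: 15+22+20+21+22 = 100
Base → N2 → N4 → N1 → N3 → Base: 15+10+21+20+13 = 79
Base → N3 → N1 → N2 → N4 → Base: 13+20+11+10+22 = 76
Base → N3 → N2 → N1 → N4 → Base: 13+22+11+21+22 = 89
The minimum is 76.
One optimal route: Base → N1 → N2 → N4 → N3 → Base (or its reverse).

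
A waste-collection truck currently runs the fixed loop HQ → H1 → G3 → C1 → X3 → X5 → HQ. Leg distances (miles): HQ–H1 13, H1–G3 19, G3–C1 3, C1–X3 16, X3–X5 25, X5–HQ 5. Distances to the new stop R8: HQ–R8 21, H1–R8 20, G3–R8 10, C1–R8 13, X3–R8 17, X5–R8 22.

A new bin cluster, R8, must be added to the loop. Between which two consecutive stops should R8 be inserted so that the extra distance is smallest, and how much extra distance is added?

Insertion cost between consecutive stops i–j is d(i,R8) + d(R8,j) − d(i,j):
  between HQ and H1: 21 + 20 − 13 = 28
  between H1 and G3: 20 + 10 − 19 = 11
  between G3 and C1: 10 + 13 − 3 = 20
  between C1 and X3: 13 + 17 − 16 = 14
  between X3 and X5: 17 + 22 − 25 = 14
  between X5 and HQ: 22 + 21 − 5 = 38
Cheapest insertion is between H1 and G3, adding 11.
New total = 81 + 11 = 92.

Minimum extra distance: 11 miles, inserting R8 between H1 and G3.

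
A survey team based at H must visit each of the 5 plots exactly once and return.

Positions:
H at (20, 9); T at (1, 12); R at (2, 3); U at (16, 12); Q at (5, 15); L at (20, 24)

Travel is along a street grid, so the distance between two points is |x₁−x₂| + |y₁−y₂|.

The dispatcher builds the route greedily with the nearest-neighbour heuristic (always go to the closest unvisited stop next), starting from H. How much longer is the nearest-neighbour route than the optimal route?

Excess over optimum: 6.

From H: U=7, L=15, Q=21, T=22, R=24 → choose U (7).
From U: Q=14, T=15, L=16, R=23 → choose Q (14).
From Q: T=7, R=15, L=24 → choose T (7).
From T: R=10, L=31 → choose R (10).
From R: L=39 → choose L (39).
NN route H → U → Q → T → R → L → H costs 92.
Optimal: H → R → T → Q → U → L → H costs 86 (by enumerating all 60 distinct tours).
Excess = 92 − 86 = 6.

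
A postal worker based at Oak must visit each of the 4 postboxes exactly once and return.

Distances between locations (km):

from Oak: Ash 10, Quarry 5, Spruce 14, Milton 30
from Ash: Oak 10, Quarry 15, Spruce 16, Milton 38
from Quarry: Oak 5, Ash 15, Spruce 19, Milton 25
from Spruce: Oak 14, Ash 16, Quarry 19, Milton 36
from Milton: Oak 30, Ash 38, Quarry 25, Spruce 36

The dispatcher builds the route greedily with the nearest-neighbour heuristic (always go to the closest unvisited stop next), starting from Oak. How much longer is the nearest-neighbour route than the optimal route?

Oak: Quarry=5, Ash=10, Spruce=14, Milton=30 ⇒ Quarry
Quarry: Ash=15, Spruce=19, Milton=25 ⇒ Ash
Ash: Spruce=16, Milton=38 ⇒ Spruce
Spruce: Milton=36 ⇒ Milton
NN route Oak → Quarry → Ash → Spruce → Milton → Oak costs 102.
Optimal: Oak → Ash → Spruce → Milton → Quarry → Oak costs 92 (by enumerating all 12 distinct tours).
Excess = 102 − 92 = 10.

The nearest-neighbour route is 10 km longer than optimal.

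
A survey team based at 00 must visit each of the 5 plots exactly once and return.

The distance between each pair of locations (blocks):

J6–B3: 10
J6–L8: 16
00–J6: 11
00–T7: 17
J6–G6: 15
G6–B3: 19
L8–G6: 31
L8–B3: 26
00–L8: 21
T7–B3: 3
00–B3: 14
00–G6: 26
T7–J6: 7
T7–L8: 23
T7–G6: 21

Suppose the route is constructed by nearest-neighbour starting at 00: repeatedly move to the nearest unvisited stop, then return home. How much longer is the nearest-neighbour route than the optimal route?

From 00: J6=11, B3=14, T7=17, L8=21, G6=26 → choose J6 (11).
From J6: T7=7, B3=10, G6=15, L8=16 → choose T7 (7).
From T7: B3=3, G6=21, L8=23 → choose B3 (3).
From B3: G6=19, L8=26 → choose G6 (19).
From G6: L8=31 → choose L8 (31).
NN route 00 → J6 → T7 → B3 → G6 → L8 → 00 costs 92.
Optimal: 00 → L8 → J6 → G6 → T7 → B3 → 00 costs 90 (by enumerating all 60 distinct tours).
Excess = 92 − 90 = 2.

The nearest-neighbour route is 2 blocks longer than optimal.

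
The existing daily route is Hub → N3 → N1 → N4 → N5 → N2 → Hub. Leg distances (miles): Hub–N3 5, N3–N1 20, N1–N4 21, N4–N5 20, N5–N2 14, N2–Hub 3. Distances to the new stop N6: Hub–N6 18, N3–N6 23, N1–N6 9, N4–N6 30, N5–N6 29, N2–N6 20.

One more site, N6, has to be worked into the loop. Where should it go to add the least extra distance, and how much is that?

Minimum extra distance: 12 miles, inserting N6 between N3 and N1.

Insertion cost between consecutive stops i–j is d(i,N6) + d(N6,j) − d(i,j):
  between Hub and N3: 18 + 23 − 5 = 36
  between N3 and N1: 23 + 9 − 20 = 12
  between N1 and N4: 9 + 30 − 21 = 18
  between N4 and N5: 30 + 29 − 20 = 39
  between N5 and N2: 29 + 20 − 14 = 35
  between N2 and Hub: 20 + 18 − 3 = 35
Cheapest insertion is between N3 and N1, adding 12.
New total = 83 + 12 = 95.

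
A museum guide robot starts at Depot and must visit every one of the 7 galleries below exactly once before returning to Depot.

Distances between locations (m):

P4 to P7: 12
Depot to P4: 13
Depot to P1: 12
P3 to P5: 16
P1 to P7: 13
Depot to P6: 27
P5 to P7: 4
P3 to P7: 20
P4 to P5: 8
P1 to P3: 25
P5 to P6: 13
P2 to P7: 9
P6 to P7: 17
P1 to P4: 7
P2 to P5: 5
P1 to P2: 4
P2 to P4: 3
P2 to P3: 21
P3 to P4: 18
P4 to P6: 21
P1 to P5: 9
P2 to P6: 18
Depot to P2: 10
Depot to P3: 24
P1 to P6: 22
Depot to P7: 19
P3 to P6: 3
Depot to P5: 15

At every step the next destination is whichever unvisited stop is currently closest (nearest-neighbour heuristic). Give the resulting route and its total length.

Depot → [P2:10 / P1:12 / P4:13 / P5:15 / P7:19 / P3:24 / P6:27] → P2 (10)
P2 → [P4:3 / P1:4 / P5:5 / P7:9 / P6:18 / P3:21] → P4 (3)
P4 → [P1:7 / P5:8 / P7:12 / P3:18 / P6:21] → P1 (7)
P1 → [P5:9 / P7:13 / P6:22 / P3:25] → P5 (9)
P5 → [P7:4 / P6:13 / P3:16] → P7 (4)
P7 → [P6:17 / P3:20] → P6 (17)
P6 → [P3:3] → P3 (3)
Return P3→Depot: 24.
Total = 10 + 3 + 7 + 9 + 4 + 17 + 3 + 24 = 77.

Nearest-neighbour total = 77 m; route Depot → P2 → P4 → P1 → P5 → P7 → P6 → P3 → Depot.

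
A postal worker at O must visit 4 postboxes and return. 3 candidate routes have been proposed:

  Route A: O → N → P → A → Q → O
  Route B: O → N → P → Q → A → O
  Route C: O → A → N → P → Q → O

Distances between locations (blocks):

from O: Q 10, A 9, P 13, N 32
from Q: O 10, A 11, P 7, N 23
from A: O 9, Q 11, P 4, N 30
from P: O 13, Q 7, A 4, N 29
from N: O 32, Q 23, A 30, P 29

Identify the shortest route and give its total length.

Shortest is Route C, total 85 blocks.

Route A: 32 + 29 + 4 + 11 + 10 = 86
Route B: 32 + 29 + 7 + 11 + 9 = 88
Route C: 9 + 30 + 29 + 7 + 10 = 85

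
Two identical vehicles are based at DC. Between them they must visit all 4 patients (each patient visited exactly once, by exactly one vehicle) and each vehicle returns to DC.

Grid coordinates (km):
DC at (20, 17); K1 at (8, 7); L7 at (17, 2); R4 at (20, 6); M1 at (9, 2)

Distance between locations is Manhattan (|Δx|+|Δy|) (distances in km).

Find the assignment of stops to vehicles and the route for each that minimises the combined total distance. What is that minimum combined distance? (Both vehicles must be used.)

Minimum combined distance: 76 km.

Try each way of splitting the stops between the two vehicles (each non-empty) and, for each split, find the best tour for each vehicle:
  {K1} + {L7, R4, M1}: 44 + 52 = 96
  {L7} + {K1, R4, M1}: 36 + 54 = 90
  {K1, L7} + {R4, M1}: 54 + 52 = 106
  {R4} + {K1, L7, M1}: 22 + 54 = 76
  {K1, R4} + {L7, M1}: 46 + 52 = 98
  {L7, R4} + {K1, M1}: 36 + 54 = 90
  … (7 splits in total)
Best: vehicle 1 DC → R4 → DC = 22; vehicle 2 DC → K1 → M1 → L7 → DC = 54; combined 76.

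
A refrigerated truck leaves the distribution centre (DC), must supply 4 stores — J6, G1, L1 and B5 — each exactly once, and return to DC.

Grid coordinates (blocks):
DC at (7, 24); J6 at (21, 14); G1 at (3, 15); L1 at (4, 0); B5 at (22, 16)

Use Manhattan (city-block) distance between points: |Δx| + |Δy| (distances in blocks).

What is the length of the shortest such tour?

Shortest round trip = 86 blocks.

DC-J6-G1-L1-B5-DC: 24+19+16+34+23 = 116
DC-J6-G1-B5-L1-DC: 24+19+20+34+27 = 124
DC-J6-L1-G1-B5-DC: 24+31+16+20+23 = 114
DC-J6-L1-B5-G1-DC: 24+31+34+20+13 = 122
DC-J6-B5-G1-L1-DC: 24+3+20+16+27 = 90
DC-J6-B5-L1-G1-DC: 24+3+34+16+13 = 90
DC-G1-J6-L1-B5-DC: 13+19+31+34+23 = 120
DC-G1-J6-B5-L1-DC: 13+19+3+34+27 = 96
DC-G1-L1-J6-B5-DC: 13+16+31+3+23 = 86
DC-G1-B5-J6-L1-DC: 13+20+3+31+27 = 94
DC-L1-J6-G1-B5-DC: 27+31+19+20+23 = 120
DC-L1-G1-J6-B5-DC: 27+16+19+3+23 = 88
The minimum is 86.
One optimal route: DC → G1 → L1 → J6 → B5 → DC (or its reverse).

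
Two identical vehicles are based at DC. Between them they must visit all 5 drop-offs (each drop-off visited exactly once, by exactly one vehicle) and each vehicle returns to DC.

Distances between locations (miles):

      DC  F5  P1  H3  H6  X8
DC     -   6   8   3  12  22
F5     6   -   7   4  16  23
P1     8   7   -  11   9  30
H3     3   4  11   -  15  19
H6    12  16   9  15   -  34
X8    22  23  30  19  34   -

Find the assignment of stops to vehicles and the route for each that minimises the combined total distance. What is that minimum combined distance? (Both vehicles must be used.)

Check every non-empty split of the stops between the two vehicles; for each half take its own optimal tour:
  {F5} + {P1, H3, H6, X8}: 12 + 73 = 85
  {P1} + {F5, H3, H6, X8}: 16 + 73 = 89
  {F5, P1} + {H3, H6, X8}: 21 + 68 = 89
  {H3} + {F5, P1, H6, X8}: 6 + 73 = 79
  {F5, H3} + {P1, H6, X8}: 13 + 73 = 86
  {P1, H3} + {F5, H6, X8}: 22 + 73 = 95
  … (15 splits in total)
  {F5, P1, H6} + {H3, X8}: 34 + 44 = 78  ← best
Best: vehicle 1 DC → F5 → P1 → H6 → DC = 34; vehicle 2 DC → H3 → X8 → DC = 44; combined 78.

Minimum combined distance: 78 miles.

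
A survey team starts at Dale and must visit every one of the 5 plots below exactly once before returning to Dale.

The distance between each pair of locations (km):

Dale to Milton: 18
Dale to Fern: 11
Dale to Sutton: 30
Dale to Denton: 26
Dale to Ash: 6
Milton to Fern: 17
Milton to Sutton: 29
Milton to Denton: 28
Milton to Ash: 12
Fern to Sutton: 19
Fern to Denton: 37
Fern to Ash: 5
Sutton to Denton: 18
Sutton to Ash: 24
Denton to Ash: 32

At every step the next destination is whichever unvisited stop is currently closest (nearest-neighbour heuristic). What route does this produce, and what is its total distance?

104 km along Dale → Ash → Fern → Milton → Denton → Sutton → Dale.

At Dale the remaining stops are Ash 6, Fern 11, Milton 18, Denton 26, Sutton 30; go to Ash.
At Ash the remaining stops are Fern 5, Milton 12, Sutton 24, Denton 32; go to Fern.
At Fern the remaining stops are Milton 17, Sutton 19, Denton 37; go to Milton.
At Milton the remaining stops are Denton 28, Sutton 29; go to Denton.
At Denton the remaining stops are Sutton 18; go to Sutton.
Return Sutton→Dale: 30.
Total = 6 + 5 + 17 + 28 + 18 + 30 = 104.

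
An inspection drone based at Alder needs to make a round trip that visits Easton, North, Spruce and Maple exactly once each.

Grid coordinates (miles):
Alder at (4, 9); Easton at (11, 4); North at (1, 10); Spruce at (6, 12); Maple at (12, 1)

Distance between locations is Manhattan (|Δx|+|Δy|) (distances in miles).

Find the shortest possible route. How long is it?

Shortest round trip = 44 miles.

There are 12 distinct closed tours to check (reversals are equivalent).
Alder - Easton - North - Spruce - Maple - Alder: 12+16+7+17+16 = 68
Alder - Easton - North - Maple - Spruce - Alder: 12+16+20+17+5 = 70
Alder - Easton - Spruce - North - Maple - Alder: 12+13+7+20+16 = 68
Alder - Easton - Spruce - Maple - North - Alder: 12+13+17+20+4 = 66
Alder - Easton - Maple - North - Spruce - Alder: 12+4+20+7+5 = 48
Alder - Easton - Maple - Spruce - North - Alder: 12+4+17+7+4 = 44
Alder - North - Easton - Spruce - Maple - Alder: 4+16+13+17+16 = 66
Alder - North - Easton - Maple - Spruce - Alder: 4+16+4+17+5 = 46
Alder - North - Spruce - Easton - Maple - Alder: 4+7+13+4+16 = 44
Alder - North - Maple - Easton - Spruce - Alder: 4+20+4+13+5 = 46
Alder - Spruce - Easton - North - Maple - Alder: 5+13+16+20+16 = 70
Alder - Spruce - North - Easton - Maple - Alder: 5+7+16+4+16 = 48
The minimum is 44.
One optimal route: Alder → Easton → Maple → Spruce → North → Alder (or its reverse).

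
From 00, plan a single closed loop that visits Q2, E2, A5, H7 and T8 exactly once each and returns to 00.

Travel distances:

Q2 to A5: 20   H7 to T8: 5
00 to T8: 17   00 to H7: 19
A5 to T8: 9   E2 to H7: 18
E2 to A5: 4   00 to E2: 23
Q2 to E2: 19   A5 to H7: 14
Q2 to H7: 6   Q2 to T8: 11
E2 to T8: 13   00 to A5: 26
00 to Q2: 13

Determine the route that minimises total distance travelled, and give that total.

00-Q2-E2-A5-H7-T8-00: 13+19+4+14+5+17 = 72
00-Q2-E2-A5-T8-H7-00: 13+19+4+9+5+19 = 69
00-Q2-E2-H7-A5-T8-00: 13+19+18+14+9+17 = 90
00-Q2-E2-H7-T8-A5-00: 13+19+18+5+9+26 = 90
00-Q2-E2-T8-A5-H7-00: 13+19+13+9+14+19 = 87
00-Q2-E2-T8-H7-A5-00: 13+19+13+5+14+26 = 90
00-Q2-A5-E2-H7-T8-00: 13+20+4+18+5+17 = 77
00-Q2-A5-E2-T8-H7-00: 13+20+4+13+5+19 = 74
00-Q2-A5-H7-E2-T8-00: 13+20+14+18+13+17 = 95
00-Q2-A5-H7-T8-E2-00: 13+20+14+5+13+23 = 88
00-Q2-A5-T8-E2-H7-00: 13+20+9+13+18+19 = 92
00-Q2-A5-T8-H7-E2-00: 13+20+9+5+18+23 = 88
00-Q2-H7-E2-A5-T8-00: 13+6+18+4+9+17 = 67
00-Q2-H7-E2-T8-A5-00: 13+6+18+13+9+26 = 85
… (46 more)
00-Q2-H7-T8-A5-E2-00: 13+6+5+9+4+23 = 60  ← best
The minimum is 60.
One optimal route: 00 → Q2 → H7 → T8 → A5 → E2 → 00 (or its reverse).

60 — the shortest possible round trip.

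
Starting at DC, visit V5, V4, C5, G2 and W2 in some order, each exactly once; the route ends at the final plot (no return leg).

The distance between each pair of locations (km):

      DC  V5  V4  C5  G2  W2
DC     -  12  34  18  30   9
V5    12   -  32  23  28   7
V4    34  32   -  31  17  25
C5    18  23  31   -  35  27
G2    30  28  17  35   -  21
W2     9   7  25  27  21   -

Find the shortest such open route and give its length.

There are 5! = 120 possible orderings.
DC→V5→V4→C5→G2→W2: 12+32+31+35+21 = 131
DC→V5→V4→C5→W2→G2: 12+32+31+27+21 = 123
DC→V5→V4→G2→C5→W2: 12+32+17+35+27 = 123
DC→V5→V4→G2→W2→C5: 12+32+17+21+27 = 109
DC→V5→V4→W2→C5→G2: 12+32+25+27+35 = 131
DC→V5→V4→W2→G2→C5: 12+32+25+21+35 = 125
DC→V5→C5→V4→G2→W2: 12+23+31+17+21 = 104
DC→V5→C5→V4→W2→G2: 12+23+31+25+21 = 112
DC→V5→C5→G2→V4→W2: 12+23+35+17+25 = 112
DC→V5→C5→G2→W2→V4: 12+23+35+21+25 = 116
DC→V5→C5→W2→V4→G2: 12+23+27+25+17 = 104
DC→V5→C5→W2→G2→V4: 12+23+27+21+17 = 100
DC→V5→G2→V4→C5→W2: 12+28+17+31+27 = 115
DC→V5→G2→V4→W2→C5: 12+28+17+25+27 = 109
… (106 more)
DC→C5→V5→W2→G2→V4: 18+23+7+21+17 = 86  ← best
The minimum is 86.
One shortest path: DC → C5 → V5 → W2 → G2 → V4.

Minimum one-way distance = 86 km.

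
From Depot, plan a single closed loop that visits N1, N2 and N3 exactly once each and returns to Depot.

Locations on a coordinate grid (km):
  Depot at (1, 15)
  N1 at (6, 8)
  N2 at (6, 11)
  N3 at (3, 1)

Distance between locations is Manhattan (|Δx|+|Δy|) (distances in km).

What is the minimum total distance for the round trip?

Depot - N1 - N2 - N3 - Depot: 12+3+13+16 = 44
Depot - N1 - N3 - N2 - Depot: 12+10+13+9 = 44
Depot - N2 - N1 - N3 - Depot: 9+3+10+16 = 38
The minimum is 38.
One optimal route: Depot → N2 → N1 → N3 → Depot (or its reverse).

Shortest round trip = 38 km.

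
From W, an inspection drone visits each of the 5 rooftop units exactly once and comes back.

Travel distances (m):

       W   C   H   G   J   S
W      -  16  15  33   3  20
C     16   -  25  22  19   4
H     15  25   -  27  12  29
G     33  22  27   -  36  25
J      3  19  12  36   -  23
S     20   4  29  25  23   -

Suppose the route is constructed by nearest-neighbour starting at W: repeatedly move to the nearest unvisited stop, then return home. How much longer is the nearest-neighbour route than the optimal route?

From W: J=3, H=15, C=16, S=20, G=33 → choose J (3).
From J: H=12, C=19, S=23, G=36 → choose H (12).
From H: C=25, G=27, S=29 → choose C (25).
From C: S=4, G=22 → choose S (4).
From S: G=25 → choose G (25).
NN route W → J → H → C → S → G → W costs 102.
Optimal: W → C → S → G → H → J → W costs 87 (by enumerating all 60 distinct tours).
Excess = 102 − 87 = 15.

The nearest-neighbour route is 15 m longer than optimal.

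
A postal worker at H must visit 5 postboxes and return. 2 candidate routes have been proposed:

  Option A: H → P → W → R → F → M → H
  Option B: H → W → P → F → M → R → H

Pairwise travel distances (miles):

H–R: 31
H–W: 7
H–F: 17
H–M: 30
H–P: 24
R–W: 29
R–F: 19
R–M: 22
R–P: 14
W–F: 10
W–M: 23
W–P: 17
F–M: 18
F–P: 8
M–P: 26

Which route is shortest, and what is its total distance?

Option A: 24 + 17 + 29 + 19 + 18 + 30 = 137
Option B: 7 + 17 + 8 + 18 + 22 + 31 = 103

Shortest is Option B, total 103 miles.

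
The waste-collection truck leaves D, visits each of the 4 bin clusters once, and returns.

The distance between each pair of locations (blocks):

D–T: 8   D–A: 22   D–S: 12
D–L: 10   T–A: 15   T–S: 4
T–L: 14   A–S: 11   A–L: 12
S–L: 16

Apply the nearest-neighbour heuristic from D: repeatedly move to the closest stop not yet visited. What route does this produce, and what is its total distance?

From D: distances to unvisited — T=8, L=10, S=12, A=22. Nearest is T (8).
From T: distances to unvisited — S=4, L=14, A=15. Nearest is S (4).
From S: distances to unvisited — A=11, L=16. Nearest is A (11).
From A: distances to unvisited — L=12. Nearest is L (12).
Return L→D: 10.
Total = 8 + 4 + 11 + 12 + 10 = 45.

Nearest-neighbour total = 45 blocks; route D → T → S → A → L → D.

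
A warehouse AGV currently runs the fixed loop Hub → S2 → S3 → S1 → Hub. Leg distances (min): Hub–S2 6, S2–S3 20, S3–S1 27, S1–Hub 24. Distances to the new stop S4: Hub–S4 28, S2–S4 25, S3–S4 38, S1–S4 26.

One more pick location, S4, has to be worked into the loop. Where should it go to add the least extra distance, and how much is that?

+30 min — insert S4 between S1 and Hub.

Insertion cost between consecutive stops i–j is d(i,S4) + d(S4,j) − d(i,j):
  between Hub and S2: 28 + 25 − 6 = 47
  between S2 and S3: 25 + 38 − 20 = 43
  between S3 and S1: 38 + 26 − 27 = 37
  between S1 and Hub: 26 + 28 − 24 = 30
Cheapest insertion is between S1 and Hub, adding 30.
New total = 77 + 30 = 107.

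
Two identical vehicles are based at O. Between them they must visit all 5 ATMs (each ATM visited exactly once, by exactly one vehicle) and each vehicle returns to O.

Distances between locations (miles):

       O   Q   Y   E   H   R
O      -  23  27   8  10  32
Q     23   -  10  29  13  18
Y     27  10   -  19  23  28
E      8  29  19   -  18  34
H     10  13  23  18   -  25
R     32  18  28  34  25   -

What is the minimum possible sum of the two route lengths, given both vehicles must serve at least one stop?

Check every non-empty split of the stops between the two vehicles; for each half take its own optimal tour:
  {Q} + {Y, E, H, R}: 46 + 90 = 136
  {Y} + {Q, E, H, R}: 54 + 83 = 137
  {Q, Y} + {E, H, R}: 60 + 77 = 137
  {E} + {Q, Y, H, R}: 16 + 90 = 106
  {Q, E} + {Y, H, R}: 60 + 90 = 150
  {Y, E} + {Q, H, R}: 54 + 73 = 127
  … (15 splits in total)
Best: vehicle 1 O → E → O = 16; vehicle 2 O → Y → Q → R → H → O = 90; combined 106.

106 miles — the smallest possible combined total.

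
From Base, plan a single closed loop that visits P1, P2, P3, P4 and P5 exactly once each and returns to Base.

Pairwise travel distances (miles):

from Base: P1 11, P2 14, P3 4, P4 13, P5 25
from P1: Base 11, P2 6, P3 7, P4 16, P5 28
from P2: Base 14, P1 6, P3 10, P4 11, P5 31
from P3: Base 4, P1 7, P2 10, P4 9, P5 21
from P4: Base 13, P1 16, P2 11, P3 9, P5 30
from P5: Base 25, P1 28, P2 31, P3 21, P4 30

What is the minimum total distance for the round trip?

Shortest round trip = 83 miles.

There are 60 distinct closed tours to check (reversals are equivalent).
Base - P1 - P2 - P3 - P4 - P5 - Base: 11+6+10+9+30+25 = 91
Base - P1 - P2 - P3 - P5 - P4 - Base: 11+6+10+21+30+13 = 91
Base - P1 - P2 - P4 - P3 - P5 - Base: 11+6+11+9+21+25 = 83
Base - P1 - P2 - P4 - P5 - P3 - Base: 11+6+11+30+21+4 = 83
Base - P1 - P2 - P5 - P3 - P4 - Base: 11+6+31+21+9+13 = 91
Base - P1 - P2 - P5 - P4 - P3 - Base: 11+6+31+30+9+4 = 91
Base - P1 - P3 - P2 - P4 - P5 - Base: 11+7+10+11+30+25 = 94
Base - P1 - P3 - P2 - P5 - P4 - Base: 11+7+10+31+30+13 = 102
Base - P1 - P3 - P4 - P2 - P5 - Base: 11+7+9+11+31+25 = 94
Base - P1 - P3 - P4 - P5 - P2 - Base: 11+7+9+30+31+14 = 102
Base - P1 - P3 - P5 - P2 - P4 - Base: 11+7+21+31+11+13 = 94
Base - P1 - P3 - P5 - P4 - P2 - Base: 11+7+21+30+11+14 = 94
Base - P1 - P4 - P2 - P3 - P5 - Base: 11+16+11+10+21+25 = 94
Base - P1 - P4 - P2 - P5 - P3 - Base: 11+16+11+31+21+4 = 94
… (46 more)
The minimum is 83.
One optimal route: Base → P1 → P2 → P4 → P3 → P5 → Base (or its reverse).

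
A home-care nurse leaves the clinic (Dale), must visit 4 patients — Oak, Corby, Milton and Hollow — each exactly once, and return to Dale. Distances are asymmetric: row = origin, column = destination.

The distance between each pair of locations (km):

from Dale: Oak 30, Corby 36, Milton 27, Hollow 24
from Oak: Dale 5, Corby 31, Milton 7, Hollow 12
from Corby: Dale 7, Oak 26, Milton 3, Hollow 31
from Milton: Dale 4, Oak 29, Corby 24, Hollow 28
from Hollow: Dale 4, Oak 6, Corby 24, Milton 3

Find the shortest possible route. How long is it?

Minimum total distance: 68 km.

Dale - Oak - Corby - Milton - Hollow - Dale: 30+31+3+28+4 = 96
Dale - Oak - Corby - Hollow - Milton - Dale: 30+31+31+3+4 = 99
Dale - Oak - Milton - Corby - Hollow - Dale: 30+7+24+31+4 = 96
Dale - Oak - Milton - Hollow - Corby - Dale: 30+7+28+24+7 = 96
Dale - Oak - Hollow - Corby - Milton - Dale: 30+12+24+3+4 = 73
Dale - Oak - Hollow - Milton - Corby - Dale: 30+12+3+24+7 = 76
Dale - Corby - Oak - Milton - Hollow - Dale: 36+26+7+28+4 = 101
Dale - Corby - Oak - Hollow - Milton - Dale: 36+26+12+3+4 = 81
Dale - Corby - Milton - Oak - Hollow - Dale: 36+3+29+12+4 = 84
Dale - Corby - Milton - Hollow - Oak - Dale: 36+3+28+6+5 = 78
Dale - Corby - Hollow - Oak - Milton - Dale: 36+31+6+7+4 = 84
Dale - Corby - Hollow - Milton - Oak - Dale: 36+31+3+29+5 = 104
Dale - Milton - Oak - Corby - Hollow - Dale: 27+29+31+31+4 = 122
Dale - Milton - Oak - Hollow - Corby - Dale: 27+29+12+24+7 = 99
… (10 more)
Dale - Hollow - Oak - Corby - Milton - Dale: 24+6+31+3+4 = 68  ← best
The minimum is 68.
One optimal route: Dale → Hollow → Oak → Corby → Milton → Dale.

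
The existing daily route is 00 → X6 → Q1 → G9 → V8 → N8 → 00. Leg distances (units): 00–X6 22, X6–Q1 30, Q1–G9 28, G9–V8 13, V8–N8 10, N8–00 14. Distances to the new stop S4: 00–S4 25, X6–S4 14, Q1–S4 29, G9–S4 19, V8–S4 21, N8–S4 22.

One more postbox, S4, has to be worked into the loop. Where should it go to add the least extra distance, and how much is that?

+13 — insert S4 between X6 and Q1.

Insertion cost between consecutive stops i–j is d(i,S4) + d(S4,j) − d(i,j):
  between 00 and X6: 25 + 14 − 22 = 17
  between X6 and Q1: 14 + 29 − 30 = 13
  between Q1 and G9: 29 + 19 − 28 = 20
  between G9 and V8: 19 + 21 − 13 = 27
  between V8 and N8: 21 + 22 − 10 = 33
  between N8 and 00: 22 + 25 − 14 = 33
Cheapest insertion is between X6 and Q1, adding 13.
New total = 117 + 13 = 130.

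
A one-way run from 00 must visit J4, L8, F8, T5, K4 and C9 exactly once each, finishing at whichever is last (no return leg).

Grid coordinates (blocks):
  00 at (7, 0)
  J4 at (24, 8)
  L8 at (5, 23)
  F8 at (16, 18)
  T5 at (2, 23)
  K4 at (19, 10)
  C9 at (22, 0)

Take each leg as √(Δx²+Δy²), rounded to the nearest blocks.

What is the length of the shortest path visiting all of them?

There are 6! = 720 possible orderings.
00→J4→L8→F8→T5→K4→C9: 19+24+12+15+21+10 = 101
00→J4→L8→F8→T5→C9→K4: 19+24+12+15+30+10 = 110
00→J4→L8→F8→K4→T5→C9: 19+24+12+9+21+30 = 115
00→J4→L8→F8→K4→C9→T5: 19+24+12+9+10+30 = 104
00→J4→L8→F8→C9→T5→K4: 19+24+12+19+30+21 = 125
00→J4→L8→F8→C9→K4→T5: 19+24+12+19+10+21 = 105
00→J4→L8→T5→F8→K4→C9: 19+24+3+15+9+10 = 80
00→J4→L8→T5→F8→C9→K4: 19+24+3+15+19+10 = 90
… (712 more)
00→C9→J4→K4→F8→L8→T5: 15+8+5+9+12+3 = 52  ← best
The minimum is 52.
One shortest path: 00 → C9 → J4 → K4 → F8 → L8 → T5.

Minimum one-way distance = 52 blocks.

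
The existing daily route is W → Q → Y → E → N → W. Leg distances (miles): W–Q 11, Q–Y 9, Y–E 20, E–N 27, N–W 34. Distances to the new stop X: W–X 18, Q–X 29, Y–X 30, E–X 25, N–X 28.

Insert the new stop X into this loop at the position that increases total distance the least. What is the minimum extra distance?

Minimum extra distance: 12 miles, inserting X between N and W.

Insertion cost between consecutive stops i–j is d(i,X) + d(X,j) − d(i,j):
  between W and Q: 18 + 29 − 11 = 36
  between Q and Y: 29 + 30 − 9 = 50
  between Y and E: 30 + 25 − 20 = 35
  between E and N: 25 + 28 − 27 = 26
  between N and W: 28 + 18 − 34 = 12
Cheapest insertion is between N and W, adding 12.
New total = 101 + 12 = 113.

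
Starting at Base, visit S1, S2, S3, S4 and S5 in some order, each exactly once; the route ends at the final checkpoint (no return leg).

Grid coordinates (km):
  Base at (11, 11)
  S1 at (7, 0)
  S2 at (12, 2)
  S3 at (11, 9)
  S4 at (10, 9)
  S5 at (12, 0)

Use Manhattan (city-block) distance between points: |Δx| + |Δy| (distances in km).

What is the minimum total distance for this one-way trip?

19 km — the minimum one-way total.

There are 5! = 120 possible orderings.
Base→S1→S2→S3→S4→S5: 15+7+8+1+11 = 42
Base→S1→S2→S3→S5→S4: 15+7+8+10+11 = 51
Base→S1→S2→S4→S3→S5: 15+7+9+1+10 = 42
Base→S1→S2→S4→S5→S3: 15+7+9+11+10 = 52
Base→S1→S2→S5→S3→S4: 15+7+2+10+1 = 35
Base→S1→S2→S5→S4→S3: 15+7+2+11+1 = 36
Base→S1→S3→S2→S4→S5: 15+13+8+9+11 = 56
Base→S1→S3→S2→S5→S4: 15+13+8+2+11 = 49
Base→S1→S3→S4→S2→S5: 15+13+1+9+2 = 40
Base→S1→S3→S4→S5→S2: 15+13+1+11+2 = 42
Base→S1→S3→S5→S2→S4: 15+13+10+2+9 = 49
Base→S1→S3→S5→S4→S2: 15+13+10+11+9 = 58
Base→S1→S4→S2→S3→S5: 15+12+9+8+10 = 54
Base→S1→S4→S2→S5→S3: 15+12+9+2+10 = 48
… (106 more)
Base→S3→S4→S2→S5→S1: 2+1+9+2+5 = 19  ← best
The minimum is 19.
One shortest path: Base → S3 → S4 → S2 → S5 → S1.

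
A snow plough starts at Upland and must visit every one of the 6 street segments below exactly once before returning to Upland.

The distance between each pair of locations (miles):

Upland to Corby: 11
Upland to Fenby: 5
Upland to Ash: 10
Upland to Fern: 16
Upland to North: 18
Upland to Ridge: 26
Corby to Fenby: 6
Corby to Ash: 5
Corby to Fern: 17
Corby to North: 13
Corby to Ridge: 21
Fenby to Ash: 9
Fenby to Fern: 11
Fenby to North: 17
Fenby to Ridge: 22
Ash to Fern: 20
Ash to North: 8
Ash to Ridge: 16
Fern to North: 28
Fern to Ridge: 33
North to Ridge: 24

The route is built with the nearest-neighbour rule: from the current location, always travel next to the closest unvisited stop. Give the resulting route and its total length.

97 miles along Upland → Fenby → Corby → Ash → North → Ridge → Fern → Upland.

At Upland the remaining stops are Fenby 5, Ash 10, Corby 11, Fern 16, North 18, Ridge 26; go to Fenby.
At Fenby the remaining stops are Corby 6, Ash 9, Fern 11, North 17, Ridge 22; go to Corby.
At Corby the remaining stops are Ash 5, North 13, Fern 17, Ridge 21; go to Ash.
At Ash the remaining stops are North 8, Ridge 16, Fern 20; go to North.
At North the remaining stops are Ridge 24, Fern 28; go to Ridge.
At Ridge the remaining stops are Fern 33; go to Fern.
Return Fern→Upland: 16.
Total = 5 + 6 + 5 + 8 + 24 + 33 + 16 = 97.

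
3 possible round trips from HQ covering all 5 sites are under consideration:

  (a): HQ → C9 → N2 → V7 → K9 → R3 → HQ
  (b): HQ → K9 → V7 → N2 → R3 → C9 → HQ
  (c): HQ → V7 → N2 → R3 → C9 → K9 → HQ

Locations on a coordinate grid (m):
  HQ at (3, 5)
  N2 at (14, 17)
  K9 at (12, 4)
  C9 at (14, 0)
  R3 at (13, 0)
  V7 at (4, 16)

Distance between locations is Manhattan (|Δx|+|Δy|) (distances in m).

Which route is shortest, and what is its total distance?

Shortest is (c), total 58 m.

(a): 16 + 17 + 11 + 20 + 5 + 15 = 84
(b): 10 + 20 + 11 + 18 + 1 + 16 = 76
(c): 12 + 11 + 18 + 1 + 6 + 10 = 58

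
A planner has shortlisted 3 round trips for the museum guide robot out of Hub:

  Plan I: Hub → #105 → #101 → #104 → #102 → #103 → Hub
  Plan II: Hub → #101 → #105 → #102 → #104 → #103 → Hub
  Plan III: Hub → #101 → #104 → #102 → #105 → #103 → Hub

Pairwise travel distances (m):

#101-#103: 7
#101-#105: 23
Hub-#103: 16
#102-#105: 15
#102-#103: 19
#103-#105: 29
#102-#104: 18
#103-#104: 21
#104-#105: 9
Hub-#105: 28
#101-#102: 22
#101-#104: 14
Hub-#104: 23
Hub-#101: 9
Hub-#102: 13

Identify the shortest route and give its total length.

Plan I: 28 + 23 + 14 + 18 + 19 + 16 = 118
Plan II: 9 + 23 + 15 + 18 + 21 + 16 = 102
Plan III: 9 + 14 + 18 + 15 + 29 + 16 = 101

Shortest is Plan III, total 101 m.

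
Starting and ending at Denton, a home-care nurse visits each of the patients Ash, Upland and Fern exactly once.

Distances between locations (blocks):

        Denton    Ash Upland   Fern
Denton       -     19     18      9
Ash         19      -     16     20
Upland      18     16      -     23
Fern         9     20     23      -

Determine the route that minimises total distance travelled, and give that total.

Denton→Ash→Upland→Fern→Denton: 19+16+23+9 = 67
Denton→Ash→Fern→Upland→Denton: 19+20+23+18 = 80
Denton→Upland→Ash→Fern→Denton: 18+16+20+9 = 63
The minimum is 63.
One optimal route: Denton → Upland → Ash → Fern → Denton (or its reverse).

63 blocks — the shortest possible round trip.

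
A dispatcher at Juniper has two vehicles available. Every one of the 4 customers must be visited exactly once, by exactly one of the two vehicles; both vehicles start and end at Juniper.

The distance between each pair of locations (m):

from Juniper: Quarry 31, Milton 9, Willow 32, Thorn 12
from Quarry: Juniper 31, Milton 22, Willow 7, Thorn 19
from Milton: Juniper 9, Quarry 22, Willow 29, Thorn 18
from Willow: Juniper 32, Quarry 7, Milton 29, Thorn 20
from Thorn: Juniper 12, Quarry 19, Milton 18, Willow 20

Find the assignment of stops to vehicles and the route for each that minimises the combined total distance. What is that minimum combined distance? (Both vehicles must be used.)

Try each way of splitting the stops between the two vehicles (each non-empty) and, for each split, find the best tour for each vehicle:
  {Quarry} + {Milton, Willow, Thorn}: 62 + 70 = 132
  {Milton} + {Quarry, Willow, Thorn}: 18 + 70 = 88
  {Quarry, Milton} + {Willow, Thorn}: 62 + 64 = 126
  {Willow} + {Quarry, Milton, Thorn}: 64 + 62 = 126
  {Quarry, Willow} + {Milton, Thorn}: 70 + 39 = 109
  {Milton, Willow} + {Quarry, Thorn}: 70 + 62 = 132
  … (7 splits in total)
Best: vehicle 1 Juniper → Milton → Juniper = 18; vehicle 2 Juniper → Quarry → Willow → Thorn → Juniper = 70; combined 88.

88 m — the smallest possible combined total.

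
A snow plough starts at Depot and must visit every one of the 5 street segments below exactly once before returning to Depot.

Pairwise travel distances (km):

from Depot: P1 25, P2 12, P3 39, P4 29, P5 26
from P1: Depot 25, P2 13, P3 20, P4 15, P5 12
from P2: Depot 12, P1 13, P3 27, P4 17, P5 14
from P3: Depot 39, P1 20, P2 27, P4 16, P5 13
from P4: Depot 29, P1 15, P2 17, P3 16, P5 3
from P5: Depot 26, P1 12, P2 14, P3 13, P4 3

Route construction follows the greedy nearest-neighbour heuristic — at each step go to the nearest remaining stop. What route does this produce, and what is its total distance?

95 km along Depot → P2 → P1 → P5 → P4 → P3 → Depot.

At Depot the remaining stops are P2 12, P1 25, P5 26, P4 29, P3 39; go to P2.
At P2 the remaining stops are P1 13, P5 14, P4 17, P3 27; go to P1.
At P1 the remaining stops are P5 12, P4 15, P3 20; go to P5.
At P5 the remaining stops are P4 3, P3 13; go to P4.
At P4 the remaining stops are P3 16; go to P3.
Return P3→Depot: 39.
Total = 12 + 13 + 12 + 3 + 16 + 39 = 95.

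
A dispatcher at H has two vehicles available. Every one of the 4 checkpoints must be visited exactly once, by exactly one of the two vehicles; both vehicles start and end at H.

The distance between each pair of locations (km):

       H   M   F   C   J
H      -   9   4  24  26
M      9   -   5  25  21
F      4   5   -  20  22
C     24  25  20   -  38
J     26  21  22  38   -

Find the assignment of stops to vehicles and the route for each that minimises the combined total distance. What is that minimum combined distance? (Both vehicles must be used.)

100 km — the smallest possible combined total.

There are 2^3 − 1 = 7 ways to divide the 4 stops into two non-empty groups. For each, the best each vehicle can do is its own shortest tour through its group:
  {M} + {F, C, J}: 18 + 88 = 106
  {F} + {M, C, J}: 8 + 92 = 100
  {M, F} + {C, J}: 18 + 88 = 106
  {C} + {M, F, J}: 48 + 56 = 104
  {M, C} + {F, J}: 58 + 52 = 110
  {F, C} + {M, J}: 48 + 56 = 104
  … (7 splits in total)
Best: vehicle 1 H → F → H = 8; vehicle 2 H → M → J → C → H = 92; combined 100.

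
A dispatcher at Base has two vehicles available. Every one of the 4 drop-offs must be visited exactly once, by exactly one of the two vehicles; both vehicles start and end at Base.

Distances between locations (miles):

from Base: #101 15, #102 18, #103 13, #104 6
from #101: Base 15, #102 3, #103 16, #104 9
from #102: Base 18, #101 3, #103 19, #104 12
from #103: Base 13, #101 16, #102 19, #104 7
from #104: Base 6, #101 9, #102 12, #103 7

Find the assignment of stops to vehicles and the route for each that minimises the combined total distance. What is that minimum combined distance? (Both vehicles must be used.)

62 miles — the smallest possible combined total.

There are 2^3 − 1 = 7 ways to divide the 4 stops into two non-empty groups. For each, the best each vehicle can do is its own shortest tour through its group:
  {#101} + {#102, #103, #104}: 30 + 50 = 80
  {#102} + {#101, #103, #104}: 36 + 44 = 80
  {#101, #102} + {#103, #104}: 36 + 26 = 62
  {#103} + {#101, #102, #104}: 26 + 36 = 62
  {#101, #103} + {#102, #104}: 44 + 36 = 80
  {#102, #103} + {#101, #104}: 50 + 30 = 80
  … (7 splits in total)
Best: vehicle 1 Base → #101 → #102 → Base = 36; vehicle 2 Base → #103 → #104 → Base = 26; combined 62.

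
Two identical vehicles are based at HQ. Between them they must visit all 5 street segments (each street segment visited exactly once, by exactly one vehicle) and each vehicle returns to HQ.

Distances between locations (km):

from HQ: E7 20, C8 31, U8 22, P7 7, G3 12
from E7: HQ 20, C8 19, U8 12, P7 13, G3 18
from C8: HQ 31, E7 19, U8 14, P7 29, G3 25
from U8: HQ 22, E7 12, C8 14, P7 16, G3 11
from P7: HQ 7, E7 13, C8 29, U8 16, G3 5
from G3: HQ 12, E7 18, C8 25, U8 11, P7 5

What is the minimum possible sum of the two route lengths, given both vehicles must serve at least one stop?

Minimum combined distance: 90 km.

Check every non-empty split of the stops between the two vehicles; for each half take its own optimal tour:
  {E7} + {C8, U8, P7, G3}: 40 + 68 = 108
  {C8} + {E7, U8, P7, G3}: 62 + 55 = 117
  {E7, C8} + {U8, P7, G3}: 70 + 45 = 115
  {U8} + {E7, C8, P7, G3}: 44 + 76 = 120
  {E7, U8} + {C8, P7, G3}: 54 + 68 = 122
  {C8, U8} + {E7, P7, G3}: 67 + 50 = 117
  … (15 splits in total)
  {P7} + {E7, C8, U8, G3}: 14 + 76 = 90  ← best
Best: vehicle 1 HQ → P7 → HQ = 14; vehicle 2 HQ → E7 → C8 → U8 → G3 → HQ = 76; combined 90.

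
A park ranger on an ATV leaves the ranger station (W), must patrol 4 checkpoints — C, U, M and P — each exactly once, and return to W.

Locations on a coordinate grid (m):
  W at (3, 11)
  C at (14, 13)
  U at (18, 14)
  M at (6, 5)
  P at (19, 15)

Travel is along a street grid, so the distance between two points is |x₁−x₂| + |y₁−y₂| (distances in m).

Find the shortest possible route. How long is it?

Minimum total distance: 52 m.

With 4 stops there are 4!/2 = 12 distinct round trips (a route and its reverse cost the same).
W-C-U-M-P-W: 13+5+21+23+20 = 82
W-C-U-P-M-W: 13+5+2+23+9 = 52
W-C-M-U-P-W: 13+16+21+2+20 = 72
W-C-M-P-U-W: 13+16+23+2+18 = 72
W-C-P-U-M-W: 13+7+2+21+9 = 52
W-C-P-M-U-W: 13+7+23+21+18 = 82
W-U-C-M-P-W: 18+5+16+23+20 = 82
W-U-C-P-M-W: 18+5+7+23+9 = 62
W-U-M-C-P-W: 18+21+16+7+20 = 82
W-U-P-C-M-W: 18+2+7+16+9 = 52
W-M-C-U-P-W: 9+16+5+2+20 = 52
W-M-U-C-P-W: 9+21+5+7+20 = 62
The minimum is 52.
One optimal route: W → C → U → P → M → W (or its reverse).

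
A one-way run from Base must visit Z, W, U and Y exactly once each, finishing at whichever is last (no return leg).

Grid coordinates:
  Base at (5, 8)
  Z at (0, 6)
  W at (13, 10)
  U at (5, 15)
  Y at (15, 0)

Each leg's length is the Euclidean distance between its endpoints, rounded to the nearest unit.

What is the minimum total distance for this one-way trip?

34 — the minimum one-way total.

There are 4! = 24 possible orderings.
Base→Z→W→U→Y: 5+14+9+18 = 46
Base→Z→W→Y→U: 5+14+10+18 = 47
Base→Z→U→W→Y: 5+10+9+10 = 34
Base→Z→U→Y→W: 5+10+18+10 = 43
Base→Z→Y→W→U: 5+16+10+9 = 40
Base→Z→Y→U→W: 5+16+18+9 = 48
Base→W→Z→U→Y: 8+14+10+18 = 50
Base→W→Z→Y→U: 8+14+16+18 = 56
Base→W→U→Z→Y: 8+9+10+16 = 43
Base→W→U→Y→Z: 8+9+18+16 = 51
Base→W→Y→Z→U: 8+10+16+10 = 44
Base→W→Y→U→Z: 8+10+18+10 = 46
Base→U→Z→W→Y: 7+10+14+10 = 41
Base→U→Z→Y→W: 7+10+16+10 = 43
… (10 more)
The minimum is 34.
One shortest path: Base → Z → U → W → Y.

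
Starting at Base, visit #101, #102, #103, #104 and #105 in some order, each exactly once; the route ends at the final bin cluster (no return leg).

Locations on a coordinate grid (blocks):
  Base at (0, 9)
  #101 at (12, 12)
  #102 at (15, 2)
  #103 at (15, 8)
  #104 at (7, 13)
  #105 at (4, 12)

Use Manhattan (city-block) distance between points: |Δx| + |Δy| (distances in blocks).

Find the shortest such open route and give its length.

There are 5! = 120 possible orderings.
Base - #101 - #102 - #103 - #104 - #105: 15+13+6+13+4 = 51
Base - #101 - #102 - #103 - #105 - #104: 15+13+6+15+4 = 53
Base - #101 - #102 - #104 - #103 - #105: 15+13+19+13+15 = 75
Base - #101 - #102 - #104 - #105 - #103: 15+13+19+4+15 = 66
Base - #101 - #102 - #105 - #103 - #104: 15+13+21+15+13 = 77
Base - #101 - #102 - #105 - #104 - #103: 15+13+21+4+13 = 66
Base - #101 - #103 - #102 - #104 - #105: 15+7+6+19+4 = 51
Base - #101 - #103 - #102 - #105 - #104: 15+7+6+21+4 = 53
Base - #101 - #103 - #104 - #102 - #105: 15+7+13+19+21 = 75
Base - #101 - #103 - #104 - #105 - #102: 15+7+13+4+21 = 60
Base - #101 - #103 - #105 - #102 - #104: 15+7+15+21+19 = 77
Base - #101 - #103 - #105 - #104 - #102: 15+7+15+4+19 = 60
Base - #101 - #104 - #102 - #103 - #105: 15+6+19+6+15 = 61
Base - #101 - #104 - #102 - #105 - #103: 15+6+19+21+15 = 76
… (106 more)
Base - #105 - #104 - #101 - #103 - #102: 7+4+6+7+6 = 30  ← best
The minimum is 30.
One shortest path: Base → #105 → #104 → #101 → #103 → #102.

Shortest open route: 30 blocks.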